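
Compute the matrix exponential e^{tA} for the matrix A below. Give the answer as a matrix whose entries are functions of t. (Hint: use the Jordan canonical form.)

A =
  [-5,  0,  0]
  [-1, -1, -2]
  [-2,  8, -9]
e^{tA} =
  [exp(-5*t), 0, 0]
  [-t*exp(-5*t), 4*t*exp(-5*t) + exp(-5*t), -2*t*exp(-5*t)]
  [-2*t*exp(-5*t), 8*t*exp(-5*t), -4*t*exp(-5*t) + exp(-5*t)]

Strategy: write A = P · J · P⁻¹ where J is a Jordan canonical form, so e^{tA} = P · e^{tJ} · P⁻¹, and e^{tJ} can be computed block-by-block.

A has Jordan form
J =
  [-5,  1,  0]
  [ 0, -5,  0]
  [ 0,  0, -5]
(up to reordering of blocks).

Per-block formulas:
  For a 2×2 Jordan block J_2(-5): exp(t · J_2(-5)) = e^(-5t)·(I + t·N), where N is the 2×2 nilpotent shift.
  For a 1×1 block at λ = -5: exp(t · [-5]) = [e^(-5t)].

After assembling e^{tJ} and conjugating by P, we get:

e^{tA} =
  [exp(-5*t), 0, 0]
  [-t*exp(-5*t), 4*t*exp(-5*t) + exp(-5*t), -2*t*exp(-5*t)]
  [-2*t*exp(-5*t), 8*t*exp(-5*t), -4*t*exp(-5*t) + exp(-5*t)]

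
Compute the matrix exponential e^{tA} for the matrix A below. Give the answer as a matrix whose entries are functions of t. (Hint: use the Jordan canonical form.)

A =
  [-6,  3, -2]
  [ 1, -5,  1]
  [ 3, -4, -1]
e^{tA} =
  [t^2*exp(-4*t)/2 - 2*t*exp(-4*t) + exp(-4*t), -t^2*exp(-4*t)/2 + 3*t*exp(-4*t), t^2*exp(-4*t)/2 - 2*t*exp(-4*t)]
  [t*exp(-4*t), -t*exp(-4*t) + exp(-4*t), t*exp(-4*t)]
  [-t^2*exp(-4*t)/2 + 3*t*exp(-4*t), t^2*exp(-4*t)/2 - 4*t*exp(-4*t), -t^2*exp(-4*t)/2 + 3*t*exp(-4*t) + exp(-4*t)]

Strategy: write A = P · J · P⁻¹ where J is a Jordan canonical form, so e^{tA} = P · e^{tJ} · P⁻¹, and e^{tJ} can be computed block-by-block.

A has Jordan form
J =
  [-4,  1,  0]
  [ 0, -4,  1]
  [ 0,  0, -4]
(up to reordering of blocks).

Per-block formulas:
  For a 3×3 Jordan block J_3(-4): exp(t · J_3(-4)) = e^(-4t)·(I + t·N + (t^2/2)·N^2), where N is the 3×3 nilpotent shift.

After assembling e^{tJ} and conjugating by P, we get:

e^{tA} =
  [t^2*exp(-4*t)/2 - 2*t*exp(-4*t) + exp(-4*t), -t^2*exp(-4*t)/2 + 3*t*exp(-4*t), t^2*exp(-4*t)/2 - 2*t*exp(-4*t)]
  [t*exp(-4*t), -t*exp(-4*t) + exp(-4*t), t*exp(-4*t)]
  [-t^2*exp(-4*t)/2 + 3*t*exp(-4*t), t^2*exp(-4*t)/2 - 4*t*exp(-4*t), -t^2*exp(-4*t)/2 + 3*t*exp(-4*t) + exp(-4*t)]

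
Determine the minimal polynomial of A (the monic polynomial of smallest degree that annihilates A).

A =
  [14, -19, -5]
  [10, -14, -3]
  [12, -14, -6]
x^3 + 6*x^2 + 12*x + 8

The characteristic polynomial is χ_A(x) = (x + 2)^3, so the eigenvalues are known. The minimal polynomial is
  m_A(x) = Π_λ (x − λ)^{k_λ}
where k_λ is the size of the *largest* Jordan block for λ (equivalently, the smallest k with (A − λI)^k v = 0 for every generalised eigenvector v of λ).

  λ = -2: largest Jordan block has size 3, contributing (x + 2)^3

So m_A(x) = (x + 2)^3 = x^3 + 6*x^2 + 12*x + 8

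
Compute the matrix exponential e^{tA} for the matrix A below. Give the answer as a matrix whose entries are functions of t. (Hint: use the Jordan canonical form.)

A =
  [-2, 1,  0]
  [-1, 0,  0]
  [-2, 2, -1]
e^{tA} =
  [-t*exp(-t) + exp(-t), t*exp(-t), 0]
  [-t*exp(-t), t*exp(-t) + exp(-t), 0]
  [-2*t*exp(-t), 2*t*exp(-t), exp(-t)]

Strategy: write A = P · J · P⁻¹ where J is a Jordan canonical form, so e^{tA} = P · e^{tJ} · P⁻¹, and e^{tJ} can be computed block-by-block.

A has Jordan form
J =
  [-1,  1,  0]
  [ 0, -1,  0]
  [ 0,  0, -1]
(up to reordering of blocks).

Per-block formulas:
  For a 1×1 block at λ = -1: exp(t · [-1]) = [e^(-1t)].
  For a 2×2 Jordan block J_2(-1): exp(t · J_2(-1)) = e^(-1t)·(I + t·N), where N is the 2×2 nilpotent shift.

After assembling e^{tJ} and conjugating by P, we get:

e^{tA} =
  [-t*exp(-t) + exp(-t), t*exp(-t), 0]
  [-t*exp(-t), t*exp(-t) + exp(-t), 0]
  [-2*t*exp(-t), 2*t*exp(-t), exp(-t)]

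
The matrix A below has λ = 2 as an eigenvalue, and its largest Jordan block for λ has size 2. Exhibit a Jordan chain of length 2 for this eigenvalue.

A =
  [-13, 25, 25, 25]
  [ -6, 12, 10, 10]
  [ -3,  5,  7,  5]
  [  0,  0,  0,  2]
A Jordan chain for λ = 2 of length 2:
v_1 = (-15, -6, -3, 0)ᵀ
v_2 = (1, 0, 0, 0)ᵀ

Let N = A − (2)·I. We want v_2 with N^2 v_2 = 0 but N^1 v_2 ≠ 0; then v_{j-1} := N · v_j for j = 2, …, 2.

Pick v_2 = (1, 0, 0, 0)ᵀ.
Then v_1 = N · v_2 = (-15, -6, -3, 0)ᵀ.

Sanity check: (A − (2)·I) v_1 = (0, 0, 0, 0)ᵀ = 0. ✓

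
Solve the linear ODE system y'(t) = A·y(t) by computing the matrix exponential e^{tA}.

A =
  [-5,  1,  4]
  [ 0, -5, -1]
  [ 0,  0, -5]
e^{tA} =
  [exp(-5*t), t*exp(-5*t), -t^2*exp(-5*t)/2 + 4*t*exp(-5*t)]
  [0, exp(-5*t), -t*exp(-5*t)]
  [0, 0, exp(-5*t)]

Strategy: write A = P · J · P⁻¹ where J is a Jordan canonical form, so e^{tA} = P · e^{tJ} · P⁻¹, and e^{tJ} can be computed block-by-block.

A has Jordan form
J =
  [-5,  1,  0]
  [ 0, -5,  1]
  [ 0,  0, -5]
(up to reordering of blocks).

Per-block formulas:
  For a 3×3 Jordan block J_3(-5): exp(t · J_3(-5)) = e^(-5t)·(I + t·N + (t^2/2)·N^2), where N is the 3×3 nilpotent shift.

After assembling e^{tJ} and conjugating by P, we get:

e^{tA} =
  [exp(-5*t), t*exp(-5*t), -t^2*exp(-5*t)/2 + 4*t*exp(-5*t)]
  [0, exp(-5*t), -t*exp(-5*t)]
  [0, 0, exp(-5*t)]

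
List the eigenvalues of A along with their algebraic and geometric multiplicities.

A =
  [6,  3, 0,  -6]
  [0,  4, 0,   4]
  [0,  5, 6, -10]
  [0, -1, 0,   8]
λ = 6: alg = 4, geom = 3

Step 1 — factor the characteristic polynomial to read off the algebraic multiplicities:
  χ_A(x) = (x - 6)^4

Step 2 — compute geometric multiplicities via the rank-nullity identity g(λ) = n − rank(A − λI):
  rank(A − (6)·I) = 1, so dim ker(A − (6)·I) = n − 1 = 3

Summary:
  λ = 6: algebraic multiplicity = 4, geometric multiplicity = 3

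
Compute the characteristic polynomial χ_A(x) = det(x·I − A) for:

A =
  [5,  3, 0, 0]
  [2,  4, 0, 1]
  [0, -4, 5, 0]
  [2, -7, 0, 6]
x^4 - 20*x^3 + 150*x^2 - 500*x + 625

Expanding det(x·I − A) (e.g. by cofactor expansion or by noting that A is similar to its Jordan form J, which has the same characteristic polynomial as A) gives
  χ_A(x) = x^4 - 20*x^3 + 150*x^2 - 500*x + 625
which factors as (x - 5)^4. The eigenvalues (with algebraic multiplicities) are λ = 5 with multiplicity 4.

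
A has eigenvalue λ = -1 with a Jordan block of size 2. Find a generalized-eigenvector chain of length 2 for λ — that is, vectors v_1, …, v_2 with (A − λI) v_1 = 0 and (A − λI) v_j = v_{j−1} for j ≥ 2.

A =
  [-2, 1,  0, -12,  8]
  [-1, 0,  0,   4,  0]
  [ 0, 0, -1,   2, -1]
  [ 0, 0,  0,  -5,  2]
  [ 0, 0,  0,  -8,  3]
A Jordan chain for λ = -1 of length 2:
v_1 = (-1, -1, 0, 0, 0)ᵀ
v_2 = (1, 0, 0, 0, 0)ᵀ

Let N = A − (-1)·I. We want v_2 with N^2 v_2 = 0 but N^1 v_2 ≠ 0; then v_{j-1} := N · v_j for j = 2, …, 2.

Pick v_2 = (1, 0, 0, 0, 0)ᵀ.
Then v_1 = N · v_2 = (-1, -1, 0, 0, 0)ᵀ.

Sanity check: (A − (-1)·I) v_1 = (0, 0, 0, 0, 0)ᵀ = 0. ✓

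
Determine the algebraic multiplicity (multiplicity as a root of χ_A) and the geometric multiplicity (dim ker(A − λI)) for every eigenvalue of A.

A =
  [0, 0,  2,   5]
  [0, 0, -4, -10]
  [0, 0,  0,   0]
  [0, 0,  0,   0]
λ = 0: alg = 4, geom = 3

Step 1 — factor the characteristic polynomial to read off the algebraic multiplicities:
  χ_A(x) = x^4

Step 2 — compute geometric multiplicities via the rank-nullity identity g(λ) = n − rank(A − λI):
  rank(A − (0)·I) = 1, so dim ker(A − (0)·I) = n − 1 = 3

Summary:
  λ = 0: algebraic multiplicity = 4, geometric multiplicity = 3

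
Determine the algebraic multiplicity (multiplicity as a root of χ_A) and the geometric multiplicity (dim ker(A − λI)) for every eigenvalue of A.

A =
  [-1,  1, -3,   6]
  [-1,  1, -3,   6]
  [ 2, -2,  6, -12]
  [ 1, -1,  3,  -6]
λ = 0: alg = 4, geom = 3

Step 1 — factor the characteristic polynomial to read off the algebraic multiplicities:
  χ_A(x) = x^4

Step 2 — compute geometric multiplicities via the rank-nullity identity g(λ) = n − rank(A − λI):
  rank(A − (0)·I) = 1, so dim ker(A − (0)·I) = n − 1 = 3

Summary:
  λ = 0: algebraic multiplicity = 4, geometric multiplicity = 3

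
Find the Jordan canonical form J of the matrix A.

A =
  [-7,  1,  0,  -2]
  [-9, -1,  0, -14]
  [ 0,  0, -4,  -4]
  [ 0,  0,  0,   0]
J_2(-4) ⊕ J_1(-4) ⊕ J_1(0)

The characteristic polynomial is
  det(x·I − A) = x^4 + 12*x^3 + 48*x^2 + 64*x = x*(x + 4)^3

Eigenvalues and multiplicities (the geometric multiplicity of λ is n − rank(A − λI), which equals the number of Jordan blocks for λ):
  λ = -4: algebraic multiplicity = 3, geometric multiplicity = 2
  λ = 0: algebraic multiplicity = 1, geometric multiplicity = 1

Determining the block sizes for each eigenvalue:
  λ = -4: 2 blocks summing to 3 forces exactly one block of size 2 and the rest size 1 → block sizes [2, 1]
  λ = 0: one block (gm = 1), so the single block has size am = 1 → block sizes [1]

Assembling the blocks gives a Jordan form
J =
  [-4,  1,  0, 0]
  [ 0, -4,  0, 0]
  [ 0,  0, -4, 0]
  [ 0,  0,  0, 0]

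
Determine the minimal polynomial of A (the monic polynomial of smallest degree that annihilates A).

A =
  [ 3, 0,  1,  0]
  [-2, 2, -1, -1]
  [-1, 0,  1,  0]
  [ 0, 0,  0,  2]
x^3 - 6*x^2 + 12*x - 8

The characteristic polynomial is χ_A(x) = (x - 2)^4, so the eigenvalues are known. The minimal polynomial is
  m_A(x) = Π_λ (x − λ)^{k_λ}
where k_λ is the size of the *largest* Jordan block for λ (equivalently, the smallest k with (A − λI)^k v = 0 for every generalised eigenvector v of λ).

  λ = 2: largest Jordan block has size 3, contributing (x − 2)^3

So m_A(x) = (x - 2)^3 = x^3 - 6*x^2 + 12*x - 8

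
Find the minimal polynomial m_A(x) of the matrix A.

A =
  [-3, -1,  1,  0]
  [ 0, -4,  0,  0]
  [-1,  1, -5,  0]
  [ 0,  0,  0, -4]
x^2 + 8*x + 16

The characteristic polynomial is χ_A(x) = (x + 4)^4, so the eigenvalues are known. The minimal polynomial is
  m_A(x) = Π_λ (x − λ)^{k_λ}
where k_λ is the size of the *largest* Jordan block for λ (equivalently, the smallest k with (A − λI)^k v = 0 for every generalised eigenvector v of λ).

  λ = -4: largest Jordan block has size 2, contributing (x + 4)^2

So m_A(x) = (x + 4)^2 = x^2 + 8*x + 16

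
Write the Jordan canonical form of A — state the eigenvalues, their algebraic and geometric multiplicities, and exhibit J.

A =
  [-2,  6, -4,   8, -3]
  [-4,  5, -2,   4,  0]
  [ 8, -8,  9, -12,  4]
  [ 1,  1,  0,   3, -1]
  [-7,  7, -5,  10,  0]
J_3(3) ⊕ J_2(3)

The characteristic polynomial is
  det(x·I − A) = x^5 - 15*x^4 + 90*x^3 - 270*x^2 + 405*x - 243 = (x - 3)^5

Eigenvalues and multiplicities (the geometric multiplicity of λ is n − rank(A − λI), which equals the number of Jordan blocks for λ):
  λ = 3: algebraic multiplicity = 5, geometric multiplicity = 2

Determining the block sizes for each eigenvalue:
  λ = 3: with am = 5 and gm = 2, the partition is not yet determined (e.g. several partitions of 5 into 2 parts exist). Let N = A − (3)·I. Computing rank(N^1) = 3, rank(N^2) = 1, rank(N^3) = 0; the number of blocks of size ≥ j is rank(N^{j−1}) − rank(N^j), giving [2, 2, 1]. So we have 1 block(s) of size 3, 1 block(s) of size 2 → block sizes [3, 2]

Assembling the blocks gives a Jordan form
J =
  [3, 1, 0, 0, 0]
  [0, 3, 1, 0, 0]
  [0, 0, 3, 0, 0]
  [0, 0, 0, 3, 1]
  [0, 0, 0, 0, 3]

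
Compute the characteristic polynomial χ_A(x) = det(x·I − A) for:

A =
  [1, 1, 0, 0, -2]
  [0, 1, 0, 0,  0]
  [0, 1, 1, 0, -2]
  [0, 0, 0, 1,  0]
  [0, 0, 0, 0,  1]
x^5 - 5*x^4 + 10*x^3 - 10*x^2 + 5*x - 1

Expanding det(x·I − A) (e.g. by cofactor expansion or by noting that A is similar to its Jordan form J, which has the same characteristic polynomial as A) gives
  χ_A(x) = x^5 - 5*x^4 + 10*x^3 - 10*x^2 + 5*x - 1
which factors as (x - 1)^5. The eigenvalues (with algebraic multiplicities) are λ = 1 with multiplicity 5.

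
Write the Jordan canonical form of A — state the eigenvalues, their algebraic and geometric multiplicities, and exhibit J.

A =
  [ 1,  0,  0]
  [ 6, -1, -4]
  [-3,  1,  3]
J_2(1) ⊕ J_1(1)

The characteristic polynomial is
  det(x·I − A) = x^3 - 3*x^2 + 3*x - 1 = (x - 1)^3

Eigenvalues and multiplicities (the geometric multiplicity of λ is n − rank(A − λI), which equals the number of Jordan blocks for λ):
  λ = 1: algebraic multiplicity = 3, geometric multiplicity = 2

Determining the block sizes for each eigenvalue:
  λ = 1: 2 blocks summing to 3 forces exactly one block of size 2 and the rest size 1 → block sizes [2, 1]

Assembling the blocks gives a Jordan form
J =
  [1, 1, 0]
  [0, 1, 0]
  [0, 0, 1]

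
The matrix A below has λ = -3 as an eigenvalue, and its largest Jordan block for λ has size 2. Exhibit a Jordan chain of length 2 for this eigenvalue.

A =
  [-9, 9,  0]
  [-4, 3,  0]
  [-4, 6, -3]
A Jordan chain for λ = -3 of length 2:
v_1 = (-6, -4, -4)ᵀ
v_2 = (1, 0, 0)ᵀ

Let N = A − (-3)·I. We want v_2 with N^2 v_2 = 0 but N^1 v_2 ≠ 0; then v_{j-1} := N · v_j for j = 2, …, 2.

Pick v_2 = (1, 0, 0)ᵀ.
Then v_1 = N · v_2 = (-6, -4, -4)ᵀ.

Sanity check: (A − (-3)·I) v_1 = (0, 0, 0)ᵀ = 0. ✓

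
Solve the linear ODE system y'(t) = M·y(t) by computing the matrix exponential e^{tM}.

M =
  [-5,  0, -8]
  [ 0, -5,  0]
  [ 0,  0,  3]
e^{tM} =
  [exp(-5*t), 0, -exp(3*t) + exp(-5*t)]
  [0, exp(-5*t), 0]
  [0, 0, exp(3*t)]

Strategy: write M = P · J · P⁻¹ where J is a Jordan canonical form, so e^{tM} = P · e^{tJ} · P⁻¹, and e^{tJ} can be computed block-by-block.

M has Jordan form
J =
  [-5,  0, 0]
  [ 0, -5, 0]
  [ 0,  0, 3]
(up to reordering of blocks).

Per-block formulas:
  For a 1×1 block at λ = -5: exp(t · [-5]) = [e^(-5t)].
  For a 1×1 block at λ = 3: exp(t · [3]) = [e^(3t)].

After assembling e^{tJ} and conjugating by P, we get:

e^{tM} =
  [exp(-5*t), 0, -exp(3*t) + exp(-5*t)]
  [0, exp(-5*t), 0]
  [0, 0, exp(3*t)]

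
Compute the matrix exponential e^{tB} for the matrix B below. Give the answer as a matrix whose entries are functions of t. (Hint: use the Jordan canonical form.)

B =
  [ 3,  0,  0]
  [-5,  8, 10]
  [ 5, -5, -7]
e^{tB} =
  [exp(3*t), 0, 0]
  [-exp(3*t) + exp(-2*t), 2*exp(3*t) - exp(-2*t), 2*exp(3*t) - 2*exp(-2*t)]
  [exp(3*t) - exp(-2*t), -exp(3*t) + exp(-2*t), -exp(3*t) + 2*exp(-2*t)]

Strategy: write B = P · J · P⁻¹ where J is a Jordan canonical form, so e^{tB} = P · e^{tJ} · P⁻¹, and e^{tJ} can be computed block-by-block.

B has Jordan form
J =
  [-2, 0, 0]
  [ 0, 3, 0]
  [ 0, 0, 3]
(up to reordering of blocks).

Per-block formulas:
  For a 1×1 block at λ = 3: exp(t · [3]) = [e^(3t)].
  For a 1×1 block at λ = -2: exp(t · [-2]) = [e^(-2t)].

After assembling e^{tJ} and conjugating by P, we get:

e^{tB} =
  [exp(3*t), 0, 0]
  [-exp(3*t) + exp(-2*t), 2*exp(3*t) - exp(-2*t), 2*exp(3*t) - 2*exp(-2*t)]
  [exp(3*t) - exp(-2*t), -exp(3*t) + exp(-2*t), -exp(3*t) + 2*exp(-2*t)]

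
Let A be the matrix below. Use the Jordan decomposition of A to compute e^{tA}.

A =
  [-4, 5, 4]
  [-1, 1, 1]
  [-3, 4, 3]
e^{tA} =
  [-t^2/2 - 4*t + 1, t^2/2 + 5*t, t^2/2 + 4*t]
  [-t, t + 1, t]
  [-t^2/2 - 3*t, t^2/2 + 4*t, t^2/2 + 3*t + 1]

Strategy: write A = P · J · P⁻¹ where J is a Jordan canonical form, so e^{tA} = P · e^{tJ} · P⁻¹, and e^{tJ} can be computed block-by-block.

A has Jordan form
J =
  [0, 1, 0]
  [0, 0, 1]
  [0, 0, 0]
(up to reordering of blocks).

Per-block formulas:
  For a 3×3 Jordan block J_3(0): exp(t · J_3(0)) = e^(0t)·(I + t·N + (t^2/2)·N^2), where N is the 3×3 nilpotent shift.

After assembling e^{tJ} and conjugating by P, we get:

e^{tA} =
  [-t^2/2 - 4*t + 1, t^2/2 + 5*t, t^2/2 + 4*t]
  [-t, t + 1, t]
  [-t^2/2 - 3*t, t^2/2 + 4*t, t^2/2 + 3*t + 1]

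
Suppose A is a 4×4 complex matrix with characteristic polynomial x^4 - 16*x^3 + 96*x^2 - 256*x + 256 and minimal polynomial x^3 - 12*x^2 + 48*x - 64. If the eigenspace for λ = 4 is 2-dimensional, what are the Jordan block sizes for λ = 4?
Block sizes for λ = 4: [3, 1]

Step 1 — from the characteristic polynomial, algebraic multiplicity of λ = 4 is 4. From dim ker(A − (4)·I) = 2, there are exactly 2 Jordan blocks for λ = 4.
Step 2 — from the minimal polynomial, the factor (x − 4)^3 tells us the largest block for λ = 4 has size 3.
Step 3 — with total size 4, 2 blocks, and largest block 3, the block sizes (in nonincreasing order) are [3, 1].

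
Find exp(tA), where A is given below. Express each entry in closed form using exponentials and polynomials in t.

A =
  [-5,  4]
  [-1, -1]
e^{tA} =
  [-2*t*exp(-3*t) + exp(-3*t), 4*t*exp(-3*t)]
  [-t*exp(-3*t), 2*t*exp(-3*t) + exp(-3*t)]

Strategy: write A = P · J · P⁻¹ where J is a Jordan canonical form, so e^{tA} = P · e^{tJ} · P⁻¹, and e^{tJ} can be computed block-by-block.

A has Jordan form
J =
  [-3,  1]
  [ 0, -3]
(up to reordering of blocks).

Per-block formulas:
  For a 2×2 Jordan block J_2(-3): exp(t · J_2(-3)) = e^(-3t)·(I + t·N), where N is the 2×2 nilpotent shift.

After assembling e^{tJ} and conjugating by P, we get:

e^{tA} =
  [-2*t*exp(-3*t) + exp(-3*t), 4*t*exp(-3*t)]
  [-t*exp(-3*t), 2*t*exp(-3*t) + exp(-3*t)]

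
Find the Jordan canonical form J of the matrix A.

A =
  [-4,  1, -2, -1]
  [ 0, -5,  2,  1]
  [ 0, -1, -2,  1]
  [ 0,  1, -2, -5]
J_2(-4) ⊕ J_1(-4) ⊕ J_1(-4)

The characteristic polynomial is
  det(x·I − A) = x^4 + 16*x^3 + 96*x^2 + 256*x + 256 = (x + 4)^4

Eigenvalues and multiplicities (the geometric multiplicity of λ is n − rank(A − λI), which equals the number of Jordan blocks for λ):
  λ = -4: algebraic multiplicity = 4, geometric multiplicity = 3

Determining the block sizes for each eigenvalue:
  λ = -4: 3 blocks summing to 4 forces exactly one block of size 2 and the rest size 1 → block sizes [2, 1, 1]

Assembling the blocks gives a Jordan form
J =
  [-4,  1,  0,  0]
  [ 0, -4,  0,  0]
  [ 0,  0, -4,  0]
  [ 0,  0,  0, -4]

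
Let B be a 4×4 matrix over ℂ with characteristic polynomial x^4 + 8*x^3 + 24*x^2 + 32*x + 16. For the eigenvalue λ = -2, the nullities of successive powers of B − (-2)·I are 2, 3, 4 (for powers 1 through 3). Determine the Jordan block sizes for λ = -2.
Block sizes for λ = -2: [3, 1]

From the dimensions of kernels of powers, the number of Jordan blocks of size at least j is d_j − d_{j−1} where d_j = dim ker(N^j) (with d_0 = 0). Computing the differences gives [2, 1, 1].
The number of blocks of size exactly k is (#blocks of size ≥ k) − (#blocks of size ≥ k + 1), so the partition is: 1 block(s) of size 1, 1 block(s) of size 3.
In nonincreasing order the block sizes are [3, 1].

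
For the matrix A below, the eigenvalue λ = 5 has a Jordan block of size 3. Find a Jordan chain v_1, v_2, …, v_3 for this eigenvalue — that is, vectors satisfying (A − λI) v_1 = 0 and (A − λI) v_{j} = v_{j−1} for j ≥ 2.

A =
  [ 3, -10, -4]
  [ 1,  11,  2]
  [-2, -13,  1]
A Jordan chain for λ = 5 of length 3:
v_1 = (2, 0, -1)ᵀ
v_2 = (-2, 1, -2)ᵀ
v_3 = (1, 0, 0)ᵀ

Let N = A − (5)·I. We want v_3 with N^3 v_3 = 0 but N^2 v_3 ≠ 0; then v_{j-1} := N · v_j for j = 3, …, 2.

Pick v_3 = (1, 0, 0)ᵀ.
Then v_2 = N · v_3 = (-2, 1, -2)ᵀ.
Then v_1 = N · v_2 = (2, 0, -1)ᵀ.

Sanity check: (A − (5)·I) v_1 = (0, 0, 0)ᵀ = 0. ✓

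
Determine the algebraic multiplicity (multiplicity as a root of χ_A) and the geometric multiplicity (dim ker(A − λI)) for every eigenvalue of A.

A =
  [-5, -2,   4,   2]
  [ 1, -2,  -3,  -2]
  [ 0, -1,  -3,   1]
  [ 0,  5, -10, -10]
λ = -5: alg = 4, geom = 2

Step 1 — factor the characteristic polynomial to read off the algebraic multiplicities:
  χ_A(x) = (x + 5)^4

Step 2 — compute geometric multiplicities via the rank-nullity identity g(λ) = n − rank(A − λI):
  rank(A − (-5)·I) = 2, so dim ker(A − (-5)·I) = n − 2 = 2

Summary:
  λ = -5: algebraic multiplicity = 4, geometric multiplicity = 2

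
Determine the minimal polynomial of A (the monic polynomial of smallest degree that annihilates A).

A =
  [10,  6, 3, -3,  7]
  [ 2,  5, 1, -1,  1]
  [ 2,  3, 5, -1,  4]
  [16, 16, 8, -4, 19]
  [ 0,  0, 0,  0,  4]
x^3 - 12*x^2 + 48*x - 64

The characteristic polynomial is χ_A(x) = (x - 4)^5, so the eigenvalues are known. The minimal polynomial is
  m_A(x) = Π_λ (x − λ)^{k_λ}
where k_λ is the size of the *largest* Jordan block for λ (equivalently, the smallest k with (A − λI)^k v = 0 for every generalised eigenvector v of λ).

  λ = 4: largest Jordan block has size 3, contributing (x − 4)^3

So m_A(x) = (x - 4)^3 = x^3 - 12*x^2 + 48*x - 64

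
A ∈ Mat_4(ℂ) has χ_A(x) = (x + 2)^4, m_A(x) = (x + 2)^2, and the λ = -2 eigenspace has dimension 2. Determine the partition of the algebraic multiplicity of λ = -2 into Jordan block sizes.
Block sizes for λ = -2: [2, 2]

Step 1 — from the characteristic polynomial, algebraic multiplicity of λ = -2 is 4. From dim ker(A − (-2)·I) = 2, there are exactly 2 Jordan blocks for λ = -2.
Step 2 — from the minimal polynomial, the factor (x + 2)^2 tells us the largest block for λ = -2 has size 2.
Step 3 — with total size 4, 2 blocks, and largest block 2, the block sizes (in nonincreasing order) are [2, 2].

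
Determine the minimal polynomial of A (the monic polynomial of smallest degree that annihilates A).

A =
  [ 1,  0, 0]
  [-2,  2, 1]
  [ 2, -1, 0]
x^2 - 2*x + 1

The characteristic polynomial is χ_A(x) = (x - 1)^3, so the eigenvalues are known. The minimal polynomial is
  m_A(x) = Π_λ (x − λ)^{k_λ}
where k_λ is the size of the *largest* Jordan block for λ (equivalently, the smallest k with (A − λI)^k v = 0 for every generalised eigenvector v of λ).

  λ = 1: largest Jordan block has size 2, contributing (x − 1)^2

So m_A(x) = (x - 1)^2 = x^2 - 2*x + 1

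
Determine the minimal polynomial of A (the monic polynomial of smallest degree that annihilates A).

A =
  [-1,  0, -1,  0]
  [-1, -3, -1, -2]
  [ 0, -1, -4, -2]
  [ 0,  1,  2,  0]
x^3 + 6*x^2 + 12*x + 8

The characteristic polynomial is χ_A(x) = (x + 2)^4, so the eigenvalues are known. The minimal polynomial is
  m_A(x) = Π_λ (x − λ)^{k_λ}
where k_λ is the size of the *largest* Jordan block for λ (equivalently, the smallest k with (A − λI)^k v = 0 for every generalised eigenvector v of λ).

  λ = -2: largest Jordan block has size 3, contributing (x + 2)^3

So m_A(x) = (x + 2)^3 = x^3 + 6*x^2 + 12*x + 8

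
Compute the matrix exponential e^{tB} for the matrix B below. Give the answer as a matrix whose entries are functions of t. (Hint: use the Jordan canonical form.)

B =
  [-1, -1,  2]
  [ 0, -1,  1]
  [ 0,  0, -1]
e^{tB} =
  [exp(-t), -t*exp(-t), -t^2*exp(-t)/2 + 2*t*exp(-t)]
  [0, exp(-t), t*exp(-t)]
  [0, 0, exp(-t)]

Strategy: write B = P · J · P⁻¹ where J is a Jordan canonical form, so e^{tB} = P · e^{tJ} · P⁻¹, and e^{tJ} can be computed block-by-block.

B has Jordan form
J =
  [-1,  1,  0]
  [ 0, -1,  1]
  [ 0,  0, -1]
(up to reordering of blocks).

Per-block formulas:
  For a 3×3 Jordan block J_3(-1): exp(t · J_3(-1)) = e^(-1t)·(I + t·N + (t^2/2)·N^2), where N is the 3×3 nilpotent shift.

After assembling e^{tJ} and conjugating by P, we get:

e^{tB} =
  [exp(-t), -t*exp(-t), -t^2*exp(-t)/2 + 2*t*exp(-t)]
  [0, exp(-t), t*exp(-t)]
  [0, 0, exp(-t)]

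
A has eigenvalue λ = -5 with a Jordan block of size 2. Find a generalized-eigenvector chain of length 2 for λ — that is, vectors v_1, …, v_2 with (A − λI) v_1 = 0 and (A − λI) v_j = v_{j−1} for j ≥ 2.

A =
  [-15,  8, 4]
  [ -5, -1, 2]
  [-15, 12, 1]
A Jordan chain for λ = -5 of length 2:
v_1 = (-10, -5, -15)ᵀ
v_2 = (1, 0, 0)ᵀ

Let N = A − (-5)·I. We want v_2 with N^2 v_2 = 0 but N^1 v_2 ≠ 0; then v_{j-1} := N · v_j for j = 2, …, 2.

Pick v_2 = (1, 0, 0)ᵀ.
Then v_1 = N · v_2 = (-10, -5, -15)ᵀ.

Sanity check: (A − (-5)·I) v_1 = (0, 0, 0)ᵀ = 0. ✓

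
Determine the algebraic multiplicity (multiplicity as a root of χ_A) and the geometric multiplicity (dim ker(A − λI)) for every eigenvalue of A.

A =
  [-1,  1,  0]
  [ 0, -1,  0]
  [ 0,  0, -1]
λ = -1: alg = 3, geom = 2

Step 1 — factor the characteristic polynomial to read off the algebraic multiplicities:
  χ_A(x) = (x + 1)^3

Step 2 — compute geometric multiplicities via the rank-nullity identity g(λ) = n − rank(A − λI):
  rank(A − (-1)·I) = 1, so dim ker(A − (-1)·I) = n − 1 = 2

Summary:
  λ = -1: algebraic multiplicity = 3, geometric multiplicity = 2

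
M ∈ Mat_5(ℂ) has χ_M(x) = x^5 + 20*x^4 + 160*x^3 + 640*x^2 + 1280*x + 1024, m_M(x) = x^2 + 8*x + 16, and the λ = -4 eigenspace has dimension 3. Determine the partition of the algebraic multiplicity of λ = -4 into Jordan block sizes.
Block sizes for λ = -4: [2, 2, 1]

Step 1 — from the characteristic polynomial, algebraic multiplicity of λ = -4 is 5. From dim ker(M − (-4)·I) = 3, there are exactly 3 Jordan blocks for λ = -4.
Step 2 — from the minimal polynomial, the factor (x + 4)^2 tells us the largest block for λ = -4 has size 2.
Step 3 — with total size 5, 3 blocks, and largest block 2, the block sizes (in nonincreasing order) are [2, 2, 1].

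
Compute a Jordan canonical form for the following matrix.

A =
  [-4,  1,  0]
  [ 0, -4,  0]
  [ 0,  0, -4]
J_2(-4) ⊕ J_1(-4)

The characteristic polynomial is
  det(x·I − A) = x^3 + 12*x^2 + 48*x + 64 = (x + 4)^3

Eigenvalues and multiplicities (the geometric multiplicity of λ is n − rank(A − λI), which equals the number of Jordan blocks for λ):
  λ = -4: algebraic multiplicity = 3, geometric multiplicity = 2

Determining the block sizes for each eigenvalue:
  λ = -4: 2 blocks summing to 3 forces exactly one block of size 2 and the rest size 1 → block sizes [2, 1]

Assembling the blocks gives a Jordan form
J =
  [-4,  1,  0]
  [ 0, -4,  0]
  [ 0,  0, -4]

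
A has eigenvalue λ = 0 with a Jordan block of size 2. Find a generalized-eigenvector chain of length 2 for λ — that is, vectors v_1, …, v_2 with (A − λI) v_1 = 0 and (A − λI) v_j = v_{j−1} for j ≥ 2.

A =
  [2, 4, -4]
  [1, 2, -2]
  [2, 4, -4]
A Jordan chain for λ = 0 of length 2:
v_1 = (2, 1, 2)ᵀ
v_2 = (1, 0, 0)ᵀ

Let N = A − (0)·I. We want v_2 with N^2 v_2 = 0 but N^1 v_2 ≠ 0; then v_{j-1} := N · v_j for j = 2, …, 2.

Pick v_2 = (1, 0, 0)ᵀ.
Then v_1 = N · v_2 = (2, 1, 2)ᵀ.

Sanity check: (A − (0)·I) v_1 = (0, 0, 0)ᵀ = 0. ✓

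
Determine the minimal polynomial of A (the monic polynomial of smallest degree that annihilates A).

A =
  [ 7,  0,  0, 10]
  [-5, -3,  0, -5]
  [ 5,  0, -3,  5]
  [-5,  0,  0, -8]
x^2 + x - 6

The characteristic polynomial is χ_A(x) = (x - 2)*(x + 3)^3, so the eigenvalues are known. The minimal polynomial is
  m_A(x) = Π_λ (x − λ)^{k_λ}
where k_λ is the size of the *largest* Jordan block for λ (equivalently, the smallest k with (A − λI)^k v = 0 for every generalised eigenvector v of λ).

  λ = -3: largest Jordan block has size 1, contributing (x + 3)
  λ = 2: largest Jordan block has size 1, contributing (x − 2)

So m_A(x) = (x - 2)*(x + 3) = x^2 + x - 6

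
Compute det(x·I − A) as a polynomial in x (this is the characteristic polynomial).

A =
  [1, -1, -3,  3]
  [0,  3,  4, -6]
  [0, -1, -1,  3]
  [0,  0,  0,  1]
x^4 - 4*x^3 + 6*x^2 - 4*x + 1

Expanding det(x·I − A) (e.g. by cofactor expansion or by noting that A is similar to its Jordan form J, which has the same characteristic polynomial as A) gives
  χ_A(x) = x^4 - 4*x^3 + 6*x^2 - 4*x + 1
which factors as (x - 1)^4. The eigenvalues (with algebraic multiplicities) are λ = 1 with multiplicity 4.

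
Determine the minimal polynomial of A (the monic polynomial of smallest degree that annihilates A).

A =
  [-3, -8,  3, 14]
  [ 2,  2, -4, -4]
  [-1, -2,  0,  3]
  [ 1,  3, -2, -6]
x^4 + 7*x^3 + 15*x^2 + 13*x + 4

The characteristic polynomial is χ_A(x) = (x + 1)^3*(x + 4), so the eigenvalues are known. The minimal polynomial is
  m_A(x) = Π_λ (x − λ)^{k_λ}
where k_λ is the size of the *largest* Jordan block for λ (equivalently, the smallest k with (A − λI)^k v = 0 for every generalised eigenvector v of λ).

  λ = -4: largest Jordan block has size 1, contributing (x + 4)
  λ = -1: largest Jordan block has size 3, contributing (x + 1)^3

So m_A(x) = (x + 1)^3*(x + 4) = x^4 + 7*x^3 + 15*x^2 + 13*x + 4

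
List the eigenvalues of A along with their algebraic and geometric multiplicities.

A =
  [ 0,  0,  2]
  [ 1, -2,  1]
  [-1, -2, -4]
λ = -2: alg = 3, geom = 1

Step 1 — factor the characteristic polynomial to read off the algebraic multiplicities:
  χ_A(x) = (x + 2)^3

Step 2 — compute geometric multiplicities via the rank-nullity identity g(λ) = n − rank(A − λI):
  rank(A − (-2)·I) = 2, so dim ker(A − (-2)·I) = n − 2 = 1

Summary:
  λ = -2: algebraic multiplicity = 3, geometric multiplicity = 1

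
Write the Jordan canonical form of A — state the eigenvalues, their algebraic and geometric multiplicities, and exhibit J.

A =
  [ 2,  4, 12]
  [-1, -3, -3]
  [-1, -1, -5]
J_2(-2) ⊕ J_1(-2)

The characteristic polynomial is
  det(x·I − A) = x^3 + 6*x^2 + 12*x + 8 = (x + 2)^3

Eigenvalues and multiplicities (the geometric multiplicity of λ is n − rank(A − λI), which equals the number of Jordan blocks for λ):
  λ = -2: algebraic multiplicity = 3, geometric multiplicity = 2

Determining the block sizes for each eigenvalue:
  λ = -2: 2 blocks summing to 3 forces exactly one block of size 2 and the rest size 1 → block sizes [2, 1]

Assembling the blocks gives a Jordan form
J =
  [-2,  1,  0]
  [ 0, -2,  0]
  [ 0,  0, -2]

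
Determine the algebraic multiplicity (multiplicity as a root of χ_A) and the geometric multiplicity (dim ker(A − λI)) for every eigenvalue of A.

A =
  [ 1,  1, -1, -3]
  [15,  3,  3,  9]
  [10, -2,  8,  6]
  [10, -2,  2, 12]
λ = 6: alg = 4, geom = 3

Step 1 — factor the characteristic polynomial to read off the algebraic multiplicities:
  χ_A(x) = (x - 6)^4

Step 2 — compute geometric multiplicities via the rank-nullity identity g(λ) = n − rank(A − λI):
  rank(A − (6)·I) = 1, so dim ker(A − (6)·I) = n − 1 = 3

Summary:
  λ = 6: algebraic multiplicity = 4, geometric multiplicity = 3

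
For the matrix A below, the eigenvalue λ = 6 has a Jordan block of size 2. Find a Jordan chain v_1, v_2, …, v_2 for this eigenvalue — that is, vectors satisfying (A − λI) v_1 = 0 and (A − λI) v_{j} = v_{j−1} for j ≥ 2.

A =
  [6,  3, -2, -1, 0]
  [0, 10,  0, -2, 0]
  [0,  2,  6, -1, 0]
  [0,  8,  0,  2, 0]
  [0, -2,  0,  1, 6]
A Jordan chain for λ = 6 of length 2:
v_1 = (3, 4, 2, 8, -2)ᵀ
v_2 = (0, 1, 0, 0, 0)ᵀ

Let N = A − (6)·I. We want v_2 with N^2 v_2 = 0 but N^1 v_2 ≠ 0; then v_{j-1} := N · v_j for j = 2, …, 2.

Pick v_2 = (0, 1, 0, 0, 0)ᵀ.
Then v_1 = N · v_2 = (3, 4, 2, 8, -2)ᵀ.

Sanity check: (A − (6)·I) v_1 = (0, 0, 0, 0, 0)ᵀ = 0. ✓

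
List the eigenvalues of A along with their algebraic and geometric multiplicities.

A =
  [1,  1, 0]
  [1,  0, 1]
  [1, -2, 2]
λ = 1: alg = 3, geom = 1

Step 1 — factor the characteristic polynomial to read off the algebraic multiplicities:
  χ_A(x) = (x - 1)^3

Step 2 — compute geometric multiplicities via the rank-nullity identity g(λ) = n − rank(A − λI):
  rank(A − (1)·I) = 2, so dim ker(A − (1)·I) = n − 2 = 1

Summary:
  λ = 1: algebraic multiplicity = 3, geometric multiplicity = 1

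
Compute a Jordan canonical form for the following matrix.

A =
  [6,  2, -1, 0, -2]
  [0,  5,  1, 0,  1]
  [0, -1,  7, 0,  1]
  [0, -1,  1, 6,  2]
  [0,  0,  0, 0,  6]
J_3(6) ⊕ J_2(6)

The characteristic polynomial is
  det(x·I − A) = x^5 - 30*x^4 + 360*x^3 - 2160*x^2 + 6480*x - 7776 = (x - 6)^5

Eigenvalues and multiplicities (the geometric multiplicity of λ is n − rank(A − λI), which equals the number of Jordan blocks for λ):
  λ = 6: algebraic multiplicity = 5, geometric multiplicity = 2

Determining the block sizes for each eigenvalue:
  λ = 6: with am = 5 and gm = 2, the partition is not yet determined (e.g. several partitions of 5 into 2 parts exist). Let N = A − (6)·I. Computing rank(N^1) = 3, rank(N^2) = 1, rank(N^3) = 0; the number of blocks of size ≥ j is rank(N^{j−1}) − rank(N^j), giving [2, 2, 1]. So we have 1 block(s) of size 3, 1 block(s) of size 2 → block sizes [3, 2]

Assembling the blocks gives a Jordan form
J =
  [6, 1, 0, 0, 0]
  [0, 6, 1, 0, 0]
  [0, 0, 6, 0, 0]
  [0, 0, 0, 6, 1]
  [0, 0, 0, 0, 6]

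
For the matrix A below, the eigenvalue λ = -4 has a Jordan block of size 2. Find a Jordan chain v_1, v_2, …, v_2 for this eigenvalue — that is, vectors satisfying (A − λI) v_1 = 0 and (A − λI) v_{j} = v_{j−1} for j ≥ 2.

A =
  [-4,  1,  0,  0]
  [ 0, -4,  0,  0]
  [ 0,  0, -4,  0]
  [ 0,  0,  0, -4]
A Jordan chain for λ = -4 of length 2:
v_1 = (1, 0, 0, 0)ᵀ
v_2 = (0, 1, 0, 0)ᵀ

Let N = A − (-4)·I. We want v_2 with N^2 v_2 = 0 but N^1 v_2 ≠ 0; then v_{j-1} := N · v_j for j = 2, …, 2.

Pick v_2 = (0, 1, 0, 0)ᵀ.
Then v_1 = N · v_2 = (1, 0, 0, 0)ᵀ.

Sanity check: (A − (-4)·I) v_1 = (0, 0, 0, 0)ᵀ = 0. ✓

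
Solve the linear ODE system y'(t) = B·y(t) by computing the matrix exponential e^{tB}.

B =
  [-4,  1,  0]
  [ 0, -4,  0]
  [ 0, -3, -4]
e^{tB} =
  [exp(-4*t), t*exp(-4*t), 0]
  [0, exp(-4*t), 0]
  [0, -3*t*exp(-4*t), exp(-4*t)]

Strategy: write B = P · J · P⁻¹ where J is a Jordan canonical form, so e^{tB} = P · e^{tJ} · P⁻¹, and e^{tJ} can be computed block-by-block.

B has Jordan form
J =
  [-4,  1,  0]
  [ 0, -4,  0]
  [ 0,  0, -4]
(up to reordering of blocks).

Per-block formulas:
  For a 2×2 Jordan block J_2(-4): exp(t · J_2(-4)) = e^(-4t)·(I + t·N), where N is the 2×2 nilpotent shift.
  For a 1×1 block at λ = -4: exp(t · [-4]) = [e^(-4t)].

After assembling e^{tJ} and conjugating by P, we get:

e^{tB} =
  [exp(-4*t), t*exp(-4*t), 0]
  [0, exp(-4*t), 0]
  [0, -3*t*exp(-4*t), exp(-4*t)]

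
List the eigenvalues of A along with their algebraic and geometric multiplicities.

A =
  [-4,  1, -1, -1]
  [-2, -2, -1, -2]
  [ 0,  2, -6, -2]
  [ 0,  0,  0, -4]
λ = -4: alg = 4, geom = 2

Step 1 — factor the characteristic polynomial to read off the algebraic multiplicities:
  χ_A(x) = (x + 4)^4

Step 2 — compute geometric multiplicities via the rank-nullity identity g(λ) = n − rank(A − λI):
  rank(A − (-4)·I) = 2, so dim ker(A − (-4)·I) = n − 2 = 2

Summary:
  λ = -4: algebraic multiplicity = 4, geometric multiplicity = 2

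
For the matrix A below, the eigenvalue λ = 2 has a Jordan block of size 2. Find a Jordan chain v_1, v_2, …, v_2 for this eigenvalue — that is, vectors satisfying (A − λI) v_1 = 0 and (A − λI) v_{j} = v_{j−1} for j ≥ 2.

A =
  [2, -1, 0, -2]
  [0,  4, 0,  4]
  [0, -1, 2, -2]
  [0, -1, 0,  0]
A Jordan chain for λ = 2 of length 2:
v_1 = (-1, 2, -1, -1)ᵀ
v_2 = (0, 1, 0, 0)ᵀ

Let N = A − (2)·I. We want v_2 with N^2 v_2 = 0 but N^1 v_2 ≠ 0; then v_{j-1} := N · v_j for j = 2, …, 2.

Pick v_2 = (0, 1, 0, 0)ᵀ.
Then v_1 = N · v_2 = (-1, 2, -1, -1)ᵀ.

Sanity check: (A − (2)·I) v_1 = (0, 0, 0, 0)ᵀ = 0. ✓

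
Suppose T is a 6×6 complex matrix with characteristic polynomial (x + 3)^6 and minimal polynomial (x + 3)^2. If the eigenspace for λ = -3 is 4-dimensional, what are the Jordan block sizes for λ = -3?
Block sizes for λ = -3: [2, 2, 1, 1]

Step 1 — from the characteristic polynomial, algebraic multiplicity of λ = -3 is 6. From dim ker(T − (-3)·I) = 4, there are exactly 4 Jordan blocks for λ = -3.
Step 2 — from the minimal polynomial, the factor (x + 3)^2 tells us the largest block for λ = -3 has size 2.
Step 3 — with total size 6, 4 blocks, and largest block 2, the block sizes (in nonincreasing order) are [2, 2, 1, 1].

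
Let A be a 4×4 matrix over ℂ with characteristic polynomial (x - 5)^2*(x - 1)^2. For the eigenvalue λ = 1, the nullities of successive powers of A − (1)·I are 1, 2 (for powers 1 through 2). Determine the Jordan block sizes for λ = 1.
Block sizes for λ = 1: [2]

From the dimensions of kernels of powers, the number of Jordan blocks of size at least j is d_j − d_{j−1} where d_j = dim ker(N^j) (with d_0 = 0). Computing the differences gives [1, 1].
The number of blocks of size exactly k is (#blocks of size ≥ k) − (#blocks of size ≥ k + 1), so the partition is: 1 block(s) of size 2.
In nonincreasing order the block sizes are [2].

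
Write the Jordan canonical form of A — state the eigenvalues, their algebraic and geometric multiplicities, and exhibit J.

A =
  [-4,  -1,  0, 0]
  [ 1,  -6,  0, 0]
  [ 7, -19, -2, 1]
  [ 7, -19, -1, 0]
J_2(-5) ⊕ J_2(-1)

The characteristic polynomial is
  det(x·I − A) = x^4 + 12*x^3 + 46*x^2 + 60*x + 25 = (x + 1)^2*(x + 5)^2

Eigenvalues and multiplicities (the geometric multiplicity of λ is n − rank(A − λI), which equals the number of Jordan blocks for λ):
  λ = -5: algebraic multiplicity = 2, geometric multiplicity = 1
  λ = -1: algebraic multiplicity = 2, geometric multiplicity = 1

Determining the block sizes for each eigenvalue:
  λ = -5: one block (gm = 1), so the single block has size am = 2 → block sizes [2]
  λ = -1: one block (gm = 1), so the single block has size am = 2 → block sizes [2]

Assembling the blocks gives a Jordan form
J =
  [-5,  1,  0,  0]
  [ 0, -5,  0,  0]
  [ 0,  0, -1,  1]
  [ 0,  0,  0, -1]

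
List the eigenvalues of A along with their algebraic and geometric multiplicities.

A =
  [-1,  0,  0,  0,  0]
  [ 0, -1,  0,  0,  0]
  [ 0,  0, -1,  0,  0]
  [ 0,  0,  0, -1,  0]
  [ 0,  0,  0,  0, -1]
λ = -1: alg = 5, geom = 5

Step 1 — factor the characteristic polynomial to read off the algebraic multiplicities:
  χ_A(x) = (x + 1)^5

Step 2 — compute geometric multiplicities via the rank-nullity identity g(λ) = n − rank(A − λI):
  rank(A − (-1)·I) = 0, so dim ker(A − (-1)·I) = n − 0 = 5

Summary:
  λ = -1: algebraic multiplicity = 5, geometric multiplicity = 5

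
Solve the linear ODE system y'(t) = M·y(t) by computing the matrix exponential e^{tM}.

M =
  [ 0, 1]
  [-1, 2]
e^{tM} =
  [-t*exp(t) + exp(t), t*exp(t)]
  [-t*exp(t), t*exp(t) + exp(t)]

Strategy: write M = P · J · P⁻¹ where J is a Jordan canonical form, so e^{tM} = P · e^{tJ} · P⁻¹, and e^{tJ} can be computed block-by-block.

M has Jordan form
J =
  [1, 1]
  [0, 1]
(up to reordering of blocks).

Per-block formulas:
  For a 2×2 Jordan block J_2(1): exp(t · J_2(1)) = e^(1t)·(I + t·N), where N is the 2×2 nilpotent shift.

After assembling e^{tJ} and conjugating by P, we get:

e^{tM} =
  [-t*exp(t) + exp(t), t*exp(t)]
  [-t*exp(t), t*exp(t) + exp(t)]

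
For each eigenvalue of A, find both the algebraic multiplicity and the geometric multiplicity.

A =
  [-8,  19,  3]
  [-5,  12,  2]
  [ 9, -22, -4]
λ = 0: alg = 3, geom = 1

Step 1 — factor the characteristic polynomial to read off the algebraic multiplicities:
  χ_A(x) = x^3

Step 2 — compute geometric multiplicities via the rank-nullity identity g(λ) = n − rank(A − λI):
  rank(A − (0)·I) = 2, so dim ker(A − (0)·I) = n − 2 = 1

Summary:
  λ = 0: algebraic multiplicity = 3, geometric multiplicity = 1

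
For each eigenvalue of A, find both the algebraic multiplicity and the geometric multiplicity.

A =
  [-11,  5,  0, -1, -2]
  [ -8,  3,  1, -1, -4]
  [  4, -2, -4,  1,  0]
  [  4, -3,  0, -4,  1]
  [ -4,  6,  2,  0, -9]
λ = -5: alg = 5, geom = 2

Step 1 — factor the characteristic polynomial to read off the algebraic multiplicities:
  χ_A(x) = (x + 5)^5

Step 2 — compute geometric multiplicities via the rank-nullity identity g(λ) = n − rank(A − λI):
  rank(A − (-5)·I) = 3, so dim ker(A − (-5)·I) = n − 3 = 2

Summary:
  λ = -5: algebraic multiplicity = 5, geometric multiplicity = 2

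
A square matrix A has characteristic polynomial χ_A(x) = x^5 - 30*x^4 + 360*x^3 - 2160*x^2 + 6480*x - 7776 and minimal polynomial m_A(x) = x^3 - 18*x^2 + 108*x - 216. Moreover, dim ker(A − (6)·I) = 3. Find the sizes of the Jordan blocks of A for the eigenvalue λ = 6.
Block sizes for λ = 6: [3, 1, 1]

Step 1 — from the characteristic polynomial, algebraic multiplicity of λ = 6 is 5. From dim ker(A − (6)·I) = 3, there are exactly 3 Jordan blocks for λ = 6.
Step 2 — from the minimal polynomial, the factor (x − 6)^3 tells us the largest block for λ = 6 has size 3.
Step 3 — with total size 5, 3 blocks, and largest block 3, the block sizes (in nonincreasing order) are [3, 1, 1].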